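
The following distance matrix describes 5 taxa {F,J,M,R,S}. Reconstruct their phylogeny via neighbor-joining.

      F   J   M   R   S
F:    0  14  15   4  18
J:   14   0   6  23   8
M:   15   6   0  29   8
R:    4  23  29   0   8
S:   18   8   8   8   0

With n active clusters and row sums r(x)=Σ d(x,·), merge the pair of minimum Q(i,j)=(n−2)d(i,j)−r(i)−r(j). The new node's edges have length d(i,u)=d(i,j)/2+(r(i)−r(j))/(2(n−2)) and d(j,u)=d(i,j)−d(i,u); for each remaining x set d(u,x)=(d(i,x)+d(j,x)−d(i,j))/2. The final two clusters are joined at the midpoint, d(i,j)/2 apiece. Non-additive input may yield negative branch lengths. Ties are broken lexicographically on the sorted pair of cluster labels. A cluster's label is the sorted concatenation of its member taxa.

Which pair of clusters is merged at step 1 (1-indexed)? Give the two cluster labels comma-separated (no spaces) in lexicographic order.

F,R

iteration 1: select F,R (d=4, Q=-103); attach at lengths (-1/6, 25/6); label the merged cluster FR
  updated: d(FR,J)=33/2, d(FR,M)=20, d(FR,S)=11
iteration 2: select FR,S (d=11, Q=-105/2); attach at lengths (85/8, 3/8); label the merged cluster FRS
  updated: d(FRS,J)=27/4, d(FRS,M)=17/2
iteration 3: select FRS,J (d=27/4, Q=-85/4); attach at lengths (37/8, 17/8); label the merged cluster FJRS
  updated: d(FJRS,M)=31/8
iteration 4: select FJRS,M (d=31/8); attach at lengths (31/16, 31/16); label the merged cluster FJMRS
final tree: ((((F:-1/6,R:25/6):85/8,S:3/8):37/8,J:17/8):31/16,M:31/16)
total length: 205/8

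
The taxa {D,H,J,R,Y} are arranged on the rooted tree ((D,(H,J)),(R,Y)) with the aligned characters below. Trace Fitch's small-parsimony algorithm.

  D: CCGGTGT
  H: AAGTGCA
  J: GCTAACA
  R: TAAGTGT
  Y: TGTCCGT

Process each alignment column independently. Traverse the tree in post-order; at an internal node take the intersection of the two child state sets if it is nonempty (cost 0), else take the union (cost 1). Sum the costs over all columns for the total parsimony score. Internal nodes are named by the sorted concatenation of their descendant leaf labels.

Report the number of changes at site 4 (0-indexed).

3

site 0, node HJ: H={A} ∪ J={G} → {A,G} (+1)
site 0, node DHJ: D={C} ∪ HJ={A,G} → {A,C,G} (+1)
site 0, node RY: R={T} ∩ Y={T} → {T} (+0)
site 0, node DHJRY: DHJ={A,C,G} ∪ RY={T} → {A,C,G,T} (+1)
site 1, node HJ: H={A} ∪ J={C} → {A,C} (+1)
site 1, node DHJ: D={C} ∩ HJ={A,C} → {C} (+0)
site 1, node RY: R={A} ∪ Y={G} → {A,G} (+1)
site 1, node DHJRY: DHJ={C} ∪ RY={A,G} → {A,C,G} (+1)
site 2, node HJ: H={G} ∪ J={T} → {G,T} (+1)
site 2, node DHJ: D={G} ∩ HJ={G,T} → {G} (+0)
site 2, node RY: R={A} ∪ Y={T} → {A,T} (+1)
site 2, node DHJRY: DHJ={G} ∪ RY={A,T} → {A,G,T} (+1)
site 3, node HJ: H={T} ∪ J={A} → {A,T} (+1)
site 3, node DHJ: D={G} ∪ HJ={A,T} → {A,G,T} (+1)
site 3, node RY: R={G} ∪ Y={C} → {C,G} (+1)
site 3, node DHJRY: DHJ={A,G,T} ∩ RY={C,G} → {G} (+0)
site 4, node HJ: H={G} ∪ J={A} → {A,G} (+1)
site 4, node DHJ: D={T} ∪ HJ={A,G} → {A,G,T} (+1)
site 4, node RY: R={T} ∪ Y={C} → {C,T} (+1)
site 4, node DHJRY: DHJ={A,G,T} ∩ RY={C,T} → {T} (+0)
site 5, node HJ: H={C} ∩ J={C} → {C} (+0)
site 5, node DHJ: D={G} ∪ HJ={C} → {C,G} (+1)
site 5, node RY: R={G} ∩ Y={G} → {G} (+0)
site 5, node DHJRY: DHJ={C,G} ∩ RY={G} → {G} (+0)
site 6, node HJ: H={A} ∩ J={A} → {A} (+0)
site 6, node DHJ: D={T} ∪ HJ={A} → {A,T} (+1)
site 6, node RY: R={T} ∩ Y={T} → {T} (+0)
site 6, node DHJRY: DHJ={A,T} ∩ RY={T} → {T} (+0)
per-site changes: [3, 3, 3, 3, 3, 1, 1]; total = 17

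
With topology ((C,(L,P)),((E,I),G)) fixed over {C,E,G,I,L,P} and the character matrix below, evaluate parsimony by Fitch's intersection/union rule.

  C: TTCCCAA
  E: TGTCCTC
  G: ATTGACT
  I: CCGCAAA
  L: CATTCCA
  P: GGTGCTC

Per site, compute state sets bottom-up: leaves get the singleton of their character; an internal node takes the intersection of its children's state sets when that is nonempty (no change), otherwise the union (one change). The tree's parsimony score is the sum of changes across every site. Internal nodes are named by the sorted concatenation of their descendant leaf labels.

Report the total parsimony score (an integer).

22

site 0, node LP: L={C} ∪ P={G} → {C,G} (+1)
site 0, node CLP: C={T} ∪ LP={C,G} → {C,G,T} (+1)
site 0, node EI: E={T} ∪ I={C} → {C,T} (+1)
site 0, node EGI: EI={C,T} ∪ G={A} → {A,C,T} (+1)
site 0, node CEGILP: CLP={C,G,T} ∩ EGI={A,C,T} → {C,T} (+0)
site 1, node LP: L={A} ∪ P={G} → {A,G} (+1)
site 1, node CLP: C={T} ∪ LP={A,G} → {A,G,T} (+1)
site 1, node EI: E={G} ∪ I={C} → {C,G} (+1)
site 1, node EGI: EI={C,G} ∪ G={T} → {C,G,T} (+1)
site 1, node CEGILP: CLP={A,G,T} ∩ EGI={C,G,T} → {G,T} (+0)
site 2, node LP: L={T} ∩ P={T} → {T} (+0)
site 2, node CLP: C={C} ∪ LP={T} → {C,T} (+1)
site 2, node EI: E={T} ∪ I={G} → {G,T} (+1)
site 2, node EGI: EI={G,T} ∩ G={T} → {T} (+0)
site 2, node CEGILP: CLP={C,T} ∩ EGI={T} → {T} (+0)
site 3, node LP: L={T} ∪ P={G} → {G,T} (+1)
site 3, node CLP: C={C} ∪ LP={G,T} → {C,G,T} (+1)
site 3, node EI: E={C} ∩ I={C} → {C} (+0)
site 3, node EGI: EI={C} ∪ G={G} → {C,G} (+1)
site 3, node CEGILP: CLP={C,G,T} ∩ EGI={C,G} → {C,G} (+0)
site 4, node LP: L={C} ∩ P={C} → {C} (+0)
site 4, node CLP: C={C} ∩ LP={C} → {C} (+0)
site 4, node EI: E={C} ∪ I={A} → {A,C} (+1)
site 4, node EGI: EI={A,C} ∩ G={A} → {A} (+0)
site 4, node CEGILP: CLP={C} ∪ EGI={A} → {A,C} (+1)
site 5, node LP: L={C} ∪ P={T} → {C,T} (+1)
site 5, node CLP: C={A} ∪ LP={C,T} → {A,C,T} (+1)
site 5, node EI: E={T} ∪ I={A} → {A,T} (+1)
site 5, node EGI: EI={A,T} ∪ G={C} → {A,C,T} (+1)
site 5, node CEGILP: CLP={A,C,T} ∩ EGI={A,C,T} → {A,C,T} (+0)
site 6, node LP: L={A} ∪ P={C} → {A,C} (+1)
site 6, node CLP: C={A} ∩ LP={A,C} → {A} (+0)
site 6, node EI: E={C} ∪ I={A} → {A,C} (+1)
site 6, node EGI: EI={A,C} ∪ G={T} → {A,C,T} (+1)
site 6, node CEGILP: CLP={A} ∩ EGI={A,C,T} → {A} (+0)
per-site changes: [4, 4, 2, 3, 2, 4, 3]; total = 22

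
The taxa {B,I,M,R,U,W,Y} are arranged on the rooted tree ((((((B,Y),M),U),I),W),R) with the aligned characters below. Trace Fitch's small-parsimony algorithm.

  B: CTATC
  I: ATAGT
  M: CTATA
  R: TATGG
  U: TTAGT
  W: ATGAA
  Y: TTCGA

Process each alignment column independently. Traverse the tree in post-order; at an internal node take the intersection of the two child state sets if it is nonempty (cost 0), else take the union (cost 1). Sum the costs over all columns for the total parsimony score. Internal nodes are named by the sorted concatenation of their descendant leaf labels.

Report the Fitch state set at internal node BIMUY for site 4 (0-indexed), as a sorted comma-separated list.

[col 0] BY: children B:{C}, Y:{T} ∪→ {C,T}; cost 1
[col 0] BMY: children BY:{C,T}, M:{C} ∩→ {C}; cost 0
[col 0] BMUY: children BMY:{C}, U:{T} ∪→ {C,T}; cost 1
[col 0] BIMUY: children BMUY:{C,T}, I:{A} ∪→ {A,C,T}; cost 1
[col 0] BIMUWY: children BIMUY:{A,C,T}, W:{A} ∩→ {A}; cost 0
[col 0] BIMRUWY: children BIMUWY:{A}, R:{T} ∪→ {A,T}; cost 1
[col 1] BY: children B:{T}, Y:{T} ∩→ {T}; cost 0
[col 1] BMY: children BY:{T}, M:{T} ∩→ {T}; cost 0
[col 1] BMUY: children BMY:{T}, U:{T} ∩→ {T}; cost 0
[col 1] BIMUY: children BMUY:{T}, I:{T} ∩→ {T}; cost 0
[col 1] BIMUWY: children BIMUY:{T}, W:{T} ∩→ {T}; cost 0
[col 1] BIMRUWY: children BIMUWY:{T}, R:{A} ∪→ {A,T}; cost 1
[col 2] BY: children B:{A}, Y:{C} ∪→ {A,C}; cost 1
[col 2] BMY: children BY:{A,C}, M:{A} ∩→ {A}; cost 0
[col 2] BMUY: children BMY:{A}, U:{A} ∩→ {A}; cost 0
[col 2] BIMUY: children BMUY:{A}, I:{A} ∩→ {A}; cost 0
[col 2] BIMUWY: children BIMUY:{A}, W:{G} ∪→ {A,G}; cost 1
[col 2] BIMRUWY: children BIMUWY:{A,G}, R:{T} ∪→ {A,G,T}; cost 1
[col 3] BY: children B:{T}, Y:{G} ∪→ {G,T}; cost 1
[col 3] BMY: children BY:{G,T}, M:{T} ∩→ {T}; cost 0
[col 3] BMUY: children BMY:{T}, U:{G} ∪→ {G,T}; cost 1
[col 3] BIMUY: children BMUY:{G,T}, I:{G} ∩→ {G}; cost 0
[col 3] BIMUWY: children BIMUY:{G}, W:{A} ∪→ {A,G}; cost 1
[col 3] BIMRUWY: children BIMUWY:{A,G}, R:{G} ∩→ {G}; cost 0
[col 4] BY: children B:{C}, Y:{A} ∪→ {A,C}; cost 1
[col 4] BMY: children BY:{A,C}, M:{A} ∩→ {A}; cost 0
[col 4] BMUY: children BMY:{A}, U:{T} ∪→ {A,T}; cost 1
[col 4] BIMUY: children BMUY:{A,T}, I:{T} ∩→ {T}; cost 0
[col 4] BIMUWY: children BIMUY:{T}, W:{A} ∪→ {A,T}; cost 1
[col 4] BIMRUWY: children BIMUWY:{A,T}, R:{G} ∪→ {A,G,T}; cost 1
per-site changes: [4, 1, 3, 3, 4]; total = 15

T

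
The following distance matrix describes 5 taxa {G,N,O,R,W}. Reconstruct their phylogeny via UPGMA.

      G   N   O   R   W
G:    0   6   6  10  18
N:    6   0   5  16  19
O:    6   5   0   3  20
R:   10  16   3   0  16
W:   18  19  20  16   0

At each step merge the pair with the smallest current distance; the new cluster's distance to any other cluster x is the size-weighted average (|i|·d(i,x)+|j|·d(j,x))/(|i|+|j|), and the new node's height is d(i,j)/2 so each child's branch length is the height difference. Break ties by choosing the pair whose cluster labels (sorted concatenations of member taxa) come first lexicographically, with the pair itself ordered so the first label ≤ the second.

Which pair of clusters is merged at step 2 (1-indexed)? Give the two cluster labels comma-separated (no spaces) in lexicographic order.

G,N

iteration 1: select O,R (d=3); attach at lengths (3/2, 3/2); label the merged cluster OR
  updated: d(G,OR)=8, d(N,OR)=21/2, d(OR,W)=18
iteration 2: select G,N (d=6); attach at lengths (3, 3); label the merged cluster GN
  updated: d(GN,OR)=37/4, d(GN,W)=37/2
iteration 3: select GN,OR (d=37/4); attach at lengths (13/8, 25/8); label the merged cluster GNOR
  updated: d(GNOR,W)=73/4
iteration 4: select GNOR,W (d=73/4); attach at lengths (9/2, 73/8); label the merged cluster GNORW
final tree: (((G:3,N:3):13/8,(O:3/2,R:3/2):25/8):9/2,W:73/8)
total length: 219/8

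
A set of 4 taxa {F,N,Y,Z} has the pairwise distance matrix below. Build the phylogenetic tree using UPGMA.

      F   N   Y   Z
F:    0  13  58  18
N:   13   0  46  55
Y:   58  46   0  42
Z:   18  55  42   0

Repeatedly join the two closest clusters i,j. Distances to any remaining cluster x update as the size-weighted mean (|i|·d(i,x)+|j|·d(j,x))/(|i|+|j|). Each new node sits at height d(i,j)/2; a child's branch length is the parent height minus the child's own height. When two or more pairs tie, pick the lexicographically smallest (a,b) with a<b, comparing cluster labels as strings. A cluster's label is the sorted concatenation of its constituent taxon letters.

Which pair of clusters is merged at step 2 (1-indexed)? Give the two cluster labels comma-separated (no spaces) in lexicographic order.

FN,Z

iteration 1: select F,N (d=13); attach at lengths (13/2, 13/2); label the merged cluster FN
  updated: d(FN,Y)=52, d(FN,Z)=73/2
iteration 2: select FN,Z (d=73/2); attach at lengths (47/4, 73/4); label the merged cluster FNZ
  updated: d(FNZ,Y)=146/3
iteration 3: select FNZ,Y (d=146/3); attach at lengths (73/12, 73/3); label the merged cluster FNYZ
final tree: (((F:13/2,N:13/2):47/4,Z:73/4):73/12,Y:73/3)
total length: 881/12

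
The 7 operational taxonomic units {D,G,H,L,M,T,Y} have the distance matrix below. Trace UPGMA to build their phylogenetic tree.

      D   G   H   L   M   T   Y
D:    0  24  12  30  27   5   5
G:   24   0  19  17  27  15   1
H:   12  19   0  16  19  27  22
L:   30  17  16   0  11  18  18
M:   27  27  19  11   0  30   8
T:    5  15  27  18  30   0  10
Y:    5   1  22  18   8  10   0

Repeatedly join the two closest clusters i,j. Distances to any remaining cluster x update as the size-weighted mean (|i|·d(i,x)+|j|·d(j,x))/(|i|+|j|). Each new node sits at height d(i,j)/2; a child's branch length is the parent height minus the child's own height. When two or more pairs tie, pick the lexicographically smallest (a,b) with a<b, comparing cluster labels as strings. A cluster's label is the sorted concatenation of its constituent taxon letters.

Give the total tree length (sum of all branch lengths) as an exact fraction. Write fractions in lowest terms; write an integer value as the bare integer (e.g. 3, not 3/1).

step 1: merge (G,Y) at d=1; branch lengths G→1/2, Y→1/2; new cluster GY
  updated: d(D,GY)=29/2, d(GY,H)=41/2, d(GY,L)=35/2, d(GY,M)=35/2, d(GY,T)=25/2
step 2: merge (D,T) at d=5; branch lengths D→5/2, T→5/2; new cluster DT
  updated: d(DT,GY)=27/2, d(DT,H)=39/2, d(DT,L)=24, d(DT,M)=57/2
step 3: merge (L,M) at d=11; branch lengths L→11/2, M→11/2; new cluster LM
  updated: d(DT,LM)=105/4, d(GY,LM)=35/2, d(H,LM)=35/2
step 4: merge (DT,GY) at d=27/2; branch lengths DT→17/4, GY→25/4; new cluster DGTY
  updated: d(DGTY,H)=20, d(DGTY,LM)=175/8
step 5: merge (H,LM) at d=35/2; branch lengths H→35/4, LM→13/4; new cluster HLM
  updated: d(DGTY,HLM)=85/4
step 6: merge (DGTY,HLM) at d=85/4; branch lengths DGTY→31/8, HLM→15/8; new cluster DGHLMTY
final tree: (((D:5/2,T:5/2):17/4,(G:1/2,Y:1/2):25/4):31/8,(H:35/4,(L:11/2,M:11/2):13/4):15/8)
total length: 181/4

181/4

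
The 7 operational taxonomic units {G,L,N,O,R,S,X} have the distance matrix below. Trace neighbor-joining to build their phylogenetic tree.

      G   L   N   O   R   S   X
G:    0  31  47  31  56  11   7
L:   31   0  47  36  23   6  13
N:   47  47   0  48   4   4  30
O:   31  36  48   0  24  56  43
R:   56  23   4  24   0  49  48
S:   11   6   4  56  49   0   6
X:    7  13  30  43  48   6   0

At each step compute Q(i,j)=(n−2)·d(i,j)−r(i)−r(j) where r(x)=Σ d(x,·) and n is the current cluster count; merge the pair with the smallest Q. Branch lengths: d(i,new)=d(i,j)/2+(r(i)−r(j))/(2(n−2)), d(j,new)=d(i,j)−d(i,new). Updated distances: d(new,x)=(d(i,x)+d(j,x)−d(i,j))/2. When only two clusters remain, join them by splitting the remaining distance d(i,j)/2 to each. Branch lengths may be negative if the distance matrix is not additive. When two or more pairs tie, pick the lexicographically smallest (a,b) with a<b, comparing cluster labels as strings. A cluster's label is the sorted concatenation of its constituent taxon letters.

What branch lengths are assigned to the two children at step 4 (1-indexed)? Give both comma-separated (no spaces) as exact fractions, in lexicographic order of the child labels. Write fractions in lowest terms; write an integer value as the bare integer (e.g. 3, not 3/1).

1. join N+R (d=4, Q=-364) ⇒ NR; edges |N|=-2/5, |R|=22/5
  updated: d(G,NR)=99/2, d(L,NR)=33, d(NR,O)=34, d(NR,S)=49/2, d(NR,X)=37
2. join NR+O (d=34, Q=-242) ⇒ NOR; edges |NR|=57/4, |O|=79/4
  updated: d(G,NOR)=93/4, d(L,NOR)=35/2, d(NOR,S)=93/4, d(NOR,X)=23
3. join L+NOR (d=35/2, Q=-102) ⇒ LNOR; edges |L|=11/2, |NOR|=12
  updated: d(G,LNOR)=147/8, d(LNOR,S)=47/8, d(LNOR,X)=37/4
4. join G+X (d=7, Q=-357/8) ⇒ GX; edges |G|=225/32, |X|=-1/32
  updated: d(GX,LNOR)=165/16, d(GX,S)=5
5. join GX+LNOR (d=165/16, Q=-339/16) ⇒ GLNORX; edges |GX|=151/32, |LNOR|=179/32
  updated: d(GLNORX,S)=9/32
6. join GLNORX+S (d=9/32) ⇒ GLNORSX; edges |GLNORX|=9/64, |S|=9/64
final tree: (((G:225/32,X:-1/32):151/32,(L:11/2,((N:-2/5,R:22/5):57/4,O:79/4):12):179/32):9/64,S:9/64)
total length: 2339/32

225/32,-1/32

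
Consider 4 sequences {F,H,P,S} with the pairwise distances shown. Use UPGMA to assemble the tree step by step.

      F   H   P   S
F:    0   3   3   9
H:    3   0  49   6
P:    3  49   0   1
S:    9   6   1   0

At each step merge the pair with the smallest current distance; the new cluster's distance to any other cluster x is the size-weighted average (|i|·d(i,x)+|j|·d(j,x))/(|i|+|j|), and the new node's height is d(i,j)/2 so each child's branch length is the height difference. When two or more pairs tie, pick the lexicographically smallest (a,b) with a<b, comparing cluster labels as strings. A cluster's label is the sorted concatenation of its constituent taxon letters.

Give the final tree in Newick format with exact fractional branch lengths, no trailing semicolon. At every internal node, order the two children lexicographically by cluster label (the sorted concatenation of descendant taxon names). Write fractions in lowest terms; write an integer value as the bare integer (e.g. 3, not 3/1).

step 1: merge (P,S) at d=1; branch lengths P→1/2, S→1/2; new cluster PS
  updated: d(F,PS)=6, d(H,PS)=55/2
step 2: merge (F,H) at d=3; branch lengths F→3/2, H→3/2; new cluster FH
  updated: d(FH,PS)=67/4
step 3: merge (FH,PS) at d=67/4; branch lengths FH→55/8, PS→63/8; new cluster FHPS
final tree: ((F:3/2,H:3/2):55/8,(P:1/2,S:1/2):63/8)
total length: 75/4

((F:3/2,H:3/2):55/8,(P:1/2,S:1/2):63/8)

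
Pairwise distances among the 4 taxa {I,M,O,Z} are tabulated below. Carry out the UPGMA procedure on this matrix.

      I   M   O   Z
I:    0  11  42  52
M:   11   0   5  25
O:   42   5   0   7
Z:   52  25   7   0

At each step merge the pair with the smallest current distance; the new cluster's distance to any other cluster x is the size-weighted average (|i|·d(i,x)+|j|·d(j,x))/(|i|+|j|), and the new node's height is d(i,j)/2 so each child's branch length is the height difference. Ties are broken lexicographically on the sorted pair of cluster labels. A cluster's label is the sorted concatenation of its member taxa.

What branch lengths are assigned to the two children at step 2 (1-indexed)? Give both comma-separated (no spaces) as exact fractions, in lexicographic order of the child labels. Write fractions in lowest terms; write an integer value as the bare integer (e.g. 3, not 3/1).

iteration 1: select M,O (d=5); attach at lengths (5/2, 5/2); label the merged cluster MO
  updated: d(I,MO)=53/2, d(MO,Z)=16
iteration 2: select MO,Z (d=16); attach at lengths (11/2, 8); label the merged cluster MOZ
  updated: d(I,MOZ)=35
iteration 3: select I,MOZ (d=35); attach at lengths (35/2, 19/2); label the merged cluster IMOZ
final tree: (I:35/2,((M:5/2,O:5/2):11/2,Z:8):19/2)
total length: 91/2

11/2,8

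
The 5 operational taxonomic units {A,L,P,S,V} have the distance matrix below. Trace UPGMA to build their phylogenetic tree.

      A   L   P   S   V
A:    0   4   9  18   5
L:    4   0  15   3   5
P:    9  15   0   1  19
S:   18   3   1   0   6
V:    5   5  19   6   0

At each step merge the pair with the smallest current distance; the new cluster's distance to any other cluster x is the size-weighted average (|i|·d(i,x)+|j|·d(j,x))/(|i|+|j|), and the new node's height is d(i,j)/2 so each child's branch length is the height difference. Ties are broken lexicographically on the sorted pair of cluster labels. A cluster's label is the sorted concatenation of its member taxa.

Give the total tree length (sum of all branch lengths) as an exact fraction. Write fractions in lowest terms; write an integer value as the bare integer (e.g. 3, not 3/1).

1. join P+S (d=1) ⇒ PS; edges |P|=1/2, |S|=1/2
  updated: d(A,PS)=27/2, d(L,PS)=9, d(PS,V)=25/2
2. join A+L (d=4) ⇒ AL; edges |A|=2, |L|=2
  updated: d(AL,PS)=45/4, d(AL,V)=5
3. join AL+V (d=5) ⇒ ALV; edges |AL|=1/2, |V|=5/2
  updated: d(ALV,PS)=35/3
4. join ALV+PS (d=35/3) ⇒ ALPSV; edges |ALV|=10/3, |PS|=16/3
final tree: (((A:2,L:2):1/2,V:5/2):10/3,(P:1/2,S:1/2):16/3)
total length: 50/3

50/3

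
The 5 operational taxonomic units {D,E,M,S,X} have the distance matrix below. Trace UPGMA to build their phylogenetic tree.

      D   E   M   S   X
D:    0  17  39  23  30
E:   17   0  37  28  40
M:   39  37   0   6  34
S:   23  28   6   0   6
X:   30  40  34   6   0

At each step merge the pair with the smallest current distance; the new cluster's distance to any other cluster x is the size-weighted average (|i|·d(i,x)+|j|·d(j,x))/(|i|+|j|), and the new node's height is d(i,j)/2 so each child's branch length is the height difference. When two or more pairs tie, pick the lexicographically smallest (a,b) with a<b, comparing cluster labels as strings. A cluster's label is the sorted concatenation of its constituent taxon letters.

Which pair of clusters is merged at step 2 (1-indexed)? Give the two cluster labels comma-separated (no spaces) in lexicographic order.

step 1: merge (M,S) at d=6; branch lengths M→3, S→3; new cluster MS
  updated: d(D,MS)=31, d(E,MS)=65/2, d(MS,X)=20
step 2: merge (D,E) at d=17; branch lengths D→17/2, E→17/2; new cluster DE
  updated: d(DE,MS)=127/4, d(DE,X)=35
step 3: merge (MS,X) at d=20; branch lengths MS→7, X→10; new cluster MSX
  updated: d(DE,MSX)=197/6
step 4: merge (DE,MSX) at d=197/6; branch lengths DE→95/12, MSX→77/12; new cluster DEMSX
final tree: ((D:17/2,E:17/2):95/12,((M:3,S:3):7,X:10):77/12)
total length: 163/3

D,E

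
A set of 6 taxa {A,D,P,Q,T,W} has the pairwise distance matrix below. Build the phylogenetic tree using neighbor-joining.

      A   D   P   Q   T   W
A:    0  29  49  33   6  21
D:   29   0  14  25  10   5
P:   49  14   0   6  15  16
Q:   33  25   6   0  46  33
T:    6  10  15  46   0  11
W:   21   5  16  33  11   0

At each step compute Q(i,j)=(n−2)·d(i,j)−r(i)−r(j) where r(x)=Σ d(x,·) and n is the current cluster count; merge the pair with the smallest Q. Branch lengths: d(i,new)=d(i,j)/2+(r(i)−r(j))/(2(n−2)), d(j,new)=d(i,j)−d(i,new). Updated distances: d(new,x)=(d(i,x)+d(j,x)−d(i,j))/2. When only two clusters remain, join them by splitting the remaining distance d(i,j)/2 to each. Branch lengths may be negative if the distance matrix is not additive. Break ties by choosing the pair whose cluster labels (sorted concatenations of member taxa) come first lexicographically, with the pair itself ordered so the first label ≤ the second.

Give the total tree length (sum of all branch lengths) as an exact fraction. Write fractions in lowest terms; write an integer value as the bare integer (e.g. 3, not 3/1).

719/16

step 1: merge (P,Q) at d=6, Q=-219; branch lengths P→-19/8, Q→67/8; new cluster PQ
  updated: d(A,PQ)=38, d(D,PQ)=33/2, d(PQ,T)=55/2, d(PQ,W)=43/2
step 2: merge (A,T) at d=6, Q=-261/2; branch lengths A→115/12, T→-43/12; new cluster AT
  updated: d(AT,D)=33/2, d(AT,PQ)=119/4, d(AT,W)=13
step 3: merge (AT,W) at d=13, Q=-291/4; branch lengths AT→183/16, W→25/16; new cluster ATW
  updated: d(ATW,D)=17/4, d(ATW,PQ)=153/8
step 4: merge (ATW,D) at d=17/4, Q=-319/8; branch lengths ATW→55/16, D→13/16; new cluster ADTW
  updated: d(ADTW,PQ)=251/16
step 5: merge (ADTW,PQ) at d=251/16; branch lengths ADTW→251/32, PQ→251/32; new cluster ADPQTW
final tree: ((((A:115/12,T:-43/12):183/16,W:25/16):55/16,D:13/16):251/32,(P:-19/8,Q:67/8):251/32)
total length: 719/16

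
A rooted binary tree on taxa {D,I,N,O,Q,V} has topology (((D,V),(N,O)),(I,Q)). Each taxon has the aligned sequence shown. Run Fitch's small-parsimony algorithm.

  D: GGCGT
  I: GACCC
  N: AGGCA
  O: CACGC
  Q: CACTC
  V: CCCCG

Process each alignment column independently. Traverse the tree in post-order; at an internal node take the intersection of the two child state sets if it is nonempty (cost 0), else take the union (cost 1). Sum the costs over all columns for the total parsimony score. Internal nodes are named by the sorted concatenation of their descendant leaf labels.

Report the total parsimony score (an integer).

13

DV@0: {G} ∪ {C} = {C,G} (union, +1)
NO@0: {A} ∪ {C} = {A,C} (union, +1)
DNOV@0: {C,G} ∩ {A,C} = {C} (intersection, +0)
IQ@0: {G} ∪ {C} = {C,G} (union, +1)
DINOQV@0: {C} ∩ {C,G} = {C} (intersection, +0)
DV@1: {G} ∪ {C} = {C,G} (union, +1)
NO@1: {G} ∪ {A} = {A,G} (union, +1)
DNOV@1: {C,G} ∩ {A,G} = {G} (intersection, +0)
IQ@1: {A} ∩ {A} = {A} (intersection, +0)
DINOQV@1: {G} ∪ {A} = {A,G} (union, +1)
DV@2: {C} ∩ {C} = {C} (intersection, +0)
NO@2: {G} ∪ {C} = {C,G} (union, +1)
DNOV@2: {C} ∩ {C,G} = {C} (intersection, +0)
IQ@2: {C} ∩ {C} = {C} (intersection, +0)
DINOQV@2: {C} ∩ {C} = {C} (intersection, +0)
DV@3: {G} ∪ {C} = {C,G} (union, +1)
NO@3: {C} ∪ {G} = {C,G} (union, +1)
DNOV@3: {C,G} ∩ {C,G} = {C,G} (intersection, +0)
IQ@3: {C} ∪ {T} = {C,T} (union, +1)
DINOQV@3: {C,G} ∩ {C,T} = {C} (intersection, +0)
DV@4: {T} ∪ {G} = {G,T} (union, +1)
NO@4: {A} ∪ {C} = {A,C} (union, +1)
DNOV@4: {G,T} ∪ {A,C} = {A,C,G,T} (union, +1)
IQ@4: {C} ∩ {C} = {C} (intersection, +0)
DINOQV@4: {A,C,G,T} ∩ {C} = {C} (intersection, +0)
per-site changes: [3, 3, 1, 3, 3]; total = 13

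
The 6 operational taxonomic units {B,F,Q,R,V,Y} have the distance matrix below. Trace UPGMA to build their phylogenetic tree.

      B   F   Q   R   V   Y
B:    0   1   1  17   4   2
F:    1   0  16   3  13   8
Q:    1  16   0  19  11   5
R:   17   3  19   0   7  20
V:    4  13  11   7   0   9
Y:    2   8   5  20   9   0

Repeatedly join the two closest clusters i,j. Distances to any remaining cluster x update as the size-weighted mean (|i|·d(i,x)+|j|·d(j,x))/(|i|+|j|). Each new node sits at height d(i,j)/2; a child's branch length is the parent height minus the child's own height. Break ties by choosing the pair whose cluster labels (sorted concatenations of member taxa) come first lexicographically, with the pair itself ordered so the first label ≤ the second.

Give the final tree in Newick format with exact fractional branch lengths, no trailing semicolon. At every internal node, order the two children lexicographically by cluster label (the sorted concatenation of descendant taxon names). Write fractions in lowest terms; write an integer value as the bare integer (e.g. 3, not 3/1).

step 1: merge (B,F) at d=1; branch lengths B→1/2, F→1/2; new cluster BF
  updated: d(BF,Q)=17/2, d(BF,R)=10, d(BF,V)=17/2, d(BF,Y)=5
step 2: merge (BF,Y) at d=5; branch lengths BF→2, Y→5/2; new cluster BFY
  updated: d(BFY,Q)=22/3, d(BFY,R)=40/3, d(BFY,V)=26/3
step 3: merge (R,V) at d=7; branch lengths R→7/2, V→7/2; new cluster RV
  updated: d(BFY,RV)=11, d(Q,RV)=15
step 4: merge (BFY,Q) at d=22/3; branch lengths BFY→7/6, Q→11/3; new cluster BFQY
  updated: d(BFQY,RV)=12
step 5: merge (BFQY,RV) at d=12; branch lengths BFQY→7/3, RV→5/2; new cluster BFQRVY
final tree: ((((B:1/2,F:1/2):2,Y:5/2):7/6,Q:11/3):7/3,(R:7/2,V:7/2):5/2)
total length: 133/6

((((B:1/2,F:1/2):2,Y:5/2):7/6,Q:11/3):7/3,(R:7/2,V:7/2):5/2)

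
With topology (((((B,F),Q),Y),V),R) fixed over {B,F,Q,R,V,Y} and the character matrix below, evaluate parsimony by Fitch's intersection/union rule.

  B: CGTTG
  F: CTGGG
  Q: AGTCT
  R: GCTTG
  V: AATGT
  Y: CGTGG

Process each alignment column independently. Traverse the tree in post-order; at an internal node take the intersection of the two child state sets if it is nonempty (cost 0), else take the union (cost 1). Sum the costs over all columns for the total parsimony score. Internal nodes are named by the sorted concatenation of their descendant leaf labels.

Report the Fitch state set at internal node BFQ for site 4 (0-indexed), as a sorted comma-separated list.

G,T

BF@0: {C} ∩ {C} = {C} (intersection, +0)
BFQ@0: {C} ∪ {A} = {A,C} (union, +1)
BFQY@0: {A,C} ∩ {C} = {C} (intersection, +0)
BFQVY@0: {C} ∪ {A} = {A,C} (union, +1)
BFQRVY@0: {A,C} ∪ {G} = {A,C,G} (union, +1)
BF@1: {G} ∪ {T} = {G,T} (union, +1)
BFQ@1: {G,T} ∩ {G} = {G} (intersection, +0)
BFQY@1: {G} ∩ {G} = {G} (intersection, +0)
BFQVY@1: {G} ∪ {A} = {A,G} (union, +1)
BFQRVY@1: {A,G} ∪ {C} = {A,C,G} (union, +1)
BF@2: {T} ∪ {G} = {G,T} (union, +1)
BFQ@2: {G,T} ∩ {T} = {T} (intersection, +0)
BFQY@2: {T} ∩ {T} = {T} (intersection, +0)
BFQVY@2: {T} ∩ {T} = {T} (intersection, +0)
BFQRVY@2: {T} ∩ {T} = {T} (intersection, +0)
BF@3: {T} ∪ {G} = {G,T} (union, +1)
BFQ@3: {G,T} ∪ {C} = {C,G,T} (union, +1)
BFQY@3: {C,G,T} ∩ {G} = {G} (intersection, +0)
BFQVY@3: {G} ∩ {G} = {G} (intersection, +0)
BFQRVY@3: {G} ∪ {T} = {G,T} (union, +1)
BF@4: {G} ∩ {G} = {G} (intersection, +0)
BFQ@4: {G} ∪ {T} = {G,T} (union, +1)
BFQY@4: {G,T} ∩ {G} = {G} (intersection, +0)
BFQVY@4: {G} ∪ {T} = {G,T} (union, +1)
BFQRVY@4: {G,T} ∩ {G} = {G} (intersection, +0)
per-site changes: [3, 3, 1, 3, 2]; total = 12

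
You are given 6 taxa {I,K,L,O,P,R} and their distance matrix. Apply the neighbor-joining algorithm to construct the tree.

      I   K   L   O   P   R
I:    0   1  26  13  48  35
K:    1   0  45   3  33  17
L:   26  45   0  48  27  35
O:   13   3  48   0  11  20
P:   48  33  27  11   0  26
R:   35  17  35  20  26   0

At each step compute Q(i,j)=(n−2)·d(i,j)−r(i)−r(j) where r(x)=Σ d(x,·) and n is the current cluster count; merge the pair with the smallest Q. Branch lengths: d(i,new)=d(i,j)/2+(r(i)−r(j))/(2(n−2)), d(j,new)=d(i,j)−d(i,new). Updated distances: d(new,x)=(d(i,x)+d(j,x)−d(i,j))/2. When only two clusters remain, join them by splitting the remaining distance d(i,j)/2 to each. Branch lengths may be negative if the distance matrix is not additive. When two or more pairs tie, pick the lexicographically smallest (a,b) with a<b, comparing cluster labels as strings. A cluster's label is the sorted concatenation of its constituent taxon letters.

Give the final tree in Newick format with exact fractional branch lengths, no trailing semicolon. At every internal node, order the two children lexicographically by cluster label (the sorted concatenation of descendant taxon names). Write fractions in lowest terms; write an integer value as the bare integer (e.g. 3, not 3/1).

(((((I:7/2,K:-5/2):22/3,O:1/6):73/8,R:79/8):57/8,L:79/4):29/8,P:29/8)

step 1: merge (I,K) at d=1, Q=-218; branch lengths I→7/2, K→-5/2; new cluster IK
  updated: d(IK,L)=35, d(IK,O)=15/2, d(IK,P)=40, d(IK,R)=51/2
step 2: merge (IK,O) at d=15/2, Q=-172; branch lengths IK→22/3, O→1/6; new cluster IKO
  updated: d(IKO,L)=151/4, d(IKO,P)=87/4, d(IKO,R)=19
step 3: merge (IKO,R) at d=19, Q=-241/2; branch lengths IKO→73/8, R→79/8; new cluster IKOR
  updated: d(IKOR,L)=215/8, d(IKOR,P)=115/8
step 4: merge (IKOR,L) at d=215/8, Q=-273/4; branch lengths IKOR→57/8, L→79/4; new cluster IKLOR
  updated: d(IKLOR,P)=29/4
step 5: merge (IKLOR,P) at d=29/4; branch lengths IKLOR→29/8, P→29/8; new cluster IKLOPR
final tree: (((((I:7/2,K:-5/2):22/3,O:1/6):73/8,R:79/8):57/8,L:79/4):29/8,P:29/8)
total length: 493/8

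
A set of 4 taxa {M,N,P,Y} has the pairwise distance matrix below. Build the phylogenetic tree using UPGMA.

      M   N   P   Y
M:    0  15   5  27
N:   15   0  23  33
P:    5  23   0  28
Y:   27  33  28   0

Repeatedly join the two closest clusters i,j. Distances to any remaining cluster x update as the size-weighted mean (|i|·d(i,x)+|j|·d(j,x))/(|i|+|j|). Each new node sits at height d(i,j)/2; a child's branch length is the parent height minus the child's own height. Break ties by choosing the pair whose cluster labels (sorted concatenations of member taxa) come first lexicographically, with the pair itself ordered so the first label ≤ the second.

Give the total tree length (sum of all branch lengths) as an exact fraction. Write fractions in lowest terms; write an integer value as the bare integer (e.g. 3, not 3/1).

1. join M+P (d=5) ⇒ MP; edges |M|=5/2, |P|=5/2
  updated: d(MP,N)=19, d(MP,Y)=55/2
2. join MP+N (d=19) ⇒ MNP; edges |MP|=7, |N|=19/2
  updated: d(MNP,Y)=88/3
3. join MNP+Y (d=88/3) ⇒ MNPY; edges |MNP|=31/6, |Y|=44/3
final tree: (((M:5/2,P:5/2):7,N:19/2):31/6,Y:44/3)
total length: 124/3

124/3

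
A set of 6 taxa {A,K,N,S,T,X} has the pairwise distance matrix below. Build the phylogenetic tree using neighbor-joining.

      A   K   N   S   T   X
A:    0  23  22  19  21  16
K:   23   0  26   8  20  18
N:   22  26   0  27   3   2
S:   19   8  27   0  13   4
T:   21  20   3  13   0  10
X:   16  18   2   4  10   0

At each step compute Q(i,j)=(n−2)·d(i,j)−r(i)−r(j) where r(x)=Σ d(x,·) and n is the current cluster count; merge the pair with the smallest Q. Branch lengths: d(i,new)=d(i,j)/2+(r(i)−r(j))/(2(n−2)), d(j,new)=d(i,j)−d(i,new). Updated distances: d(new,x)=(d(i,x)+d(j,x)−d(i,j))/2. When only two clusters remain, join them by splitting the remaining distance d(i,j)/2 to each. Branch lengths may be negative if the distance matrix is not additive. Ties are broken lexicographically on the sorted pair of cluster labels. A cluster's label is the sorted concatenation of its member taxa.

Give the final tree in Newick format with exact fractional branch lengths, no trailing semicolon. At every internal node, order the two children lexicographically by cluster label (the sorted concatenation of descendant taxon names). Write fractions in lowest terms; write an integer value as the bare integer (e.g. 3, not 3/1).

(((A:47/4,(K:15/2,S:1/2):21/4):4,(N:25/8,T:-1/8):11/2):-1/2,X:-1/2)

step 1: merge (N,T) at d=3, Q=-135; branch lengths N→25/8, T→-1/8; new cluster NT
  updated: d(A,NT)=20, d(K,NT)=43/2, d(NT,S)=37/2, d(NT,X)=9/2
step 2: merge (K,S) at d=8, Q=-96; branch lengths K→15/2, S→1/2; new cluster KS
  updated: d(A,KS)=17, d(KS,NT)=16, d(KS,X)=7
step 3: merge (A,KS) at d=17, Q=-59; branch lengths A→47/4, KS→21/4; new cluster AKS
  updated: d(AKS,NT)=19/2, d(AKS,X)=3
step 4: merge (AKS,NT) at d=19/2, Q=-17; branch lengths AKS→4, NT→11/2; new cluster AKNST
  updated: d(AKNST,X)=-1
step 5: merge (AKNST,X) at d=-1; branch lengths AKNST→-1/2, X→-1/2; new cluster AKNSTX
final tree: (((A:47/4,(K:15/2,S:1/2):21/4):4,(N:25/8,T:-1/8):11/2):-1/2,X:-1/2)
total length: 73/2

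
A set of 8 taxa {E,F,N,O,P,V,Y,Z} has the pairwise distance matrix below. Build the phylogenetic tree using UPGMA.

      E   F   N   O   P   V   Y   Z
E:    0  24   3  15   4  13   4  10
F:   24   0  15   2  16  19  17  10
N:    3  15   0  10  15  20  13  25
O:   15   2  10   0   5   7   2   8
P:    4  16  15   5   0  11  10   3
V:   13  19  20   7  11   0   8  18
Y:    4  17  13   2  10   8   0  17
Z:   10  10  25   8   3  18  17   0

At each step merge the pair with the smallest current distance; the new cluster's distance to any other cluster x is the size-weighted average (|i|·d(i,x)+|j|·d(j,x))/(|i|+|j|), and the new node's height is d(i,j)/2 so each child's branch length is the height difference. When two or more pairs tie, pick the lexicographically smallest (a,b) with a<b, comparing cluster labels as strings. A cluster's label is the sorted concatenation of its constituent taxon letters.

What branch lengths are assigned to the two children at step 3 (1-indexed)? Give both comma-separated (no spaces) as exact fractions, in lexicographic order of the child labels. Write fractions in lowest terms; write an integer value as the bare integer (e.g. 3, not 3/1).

3/2,3/2

iteration 1: select F,O (d=2); attach at lengths (1, 1); label the merged cluster FO
  updated: d(E,FO)=39/2, d(FO,N)=25/2, d(FO,P)=21/2, d(FO,V)=13, d(FO,Y)=19/2, d(FO,Z)=9
iteration 2: select E,N (d=3); attach at lengths (3/2, 3/2); label the merged cluster EN
  updated: d(EN,FO)=16, d(EN,P)=19/2, d(EN,V)=33/2, d(EN,Y)=17/2, d(EN,Z)=35/2
iteration 3: select P,Z (d=3); attach at lengths (3/2, 3/2); label the merged cluster PZ
  updated: d(EN,PZ)=27/2, d(FO,PZ)=39/4, d(PZ,V)=29/2, d(PZ,Y)=27/2
iteration 4: select V,Y (d=8); attach at lengths (4, 4); label the merged cluster VY
  updated: d(EN,VY)=25/2, d(FO,VY)=45/4, d(PZ,VY)=14
iteration 5: select FO,PZ (d=39/4); attach at lengths (31/8, 27/8); label the merged cluster FOPZ
  updated: d(EN,FOPZ)=59/4, d(FOPZ,VY)=101/8
iteration 6: select EN,VY (d=25/2); attach at lengths (19/4, 9/4); label the merged cluster ENVY
  updated: d(ENVY,FOPZ)=219/16
iteration 7: select ENVY,FOPZ (d=219/16); attach at lengths (19/32, 63/32); label the merged cluster EFNOPVYZ
final tree: (((E:3/2,N:3/2):19/4,(V:4,Y:4):9/4):19/32,((F:1,O:1):31/8,(P:3/2,Z:3/2):27/8):63/32)
total length: 525/16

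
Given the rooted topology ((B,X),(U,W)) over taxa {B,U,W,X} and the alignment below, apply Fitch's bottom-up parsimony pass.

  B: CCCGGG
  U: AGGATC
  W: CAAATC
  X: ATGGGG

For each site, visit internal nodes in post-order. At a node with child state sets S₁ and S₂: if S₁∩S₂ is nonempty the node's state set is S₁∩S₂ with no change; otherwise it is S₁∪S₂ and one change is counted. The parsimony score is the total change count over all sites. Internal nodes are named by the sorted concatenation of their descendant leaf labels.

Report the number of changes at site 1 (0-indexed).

site 0, node BX: B={C} ∪ X={A} → {A,C} (+1)
site 0, node UW: U={A} ∪ W={C} → {A,C} (+1)
site 0, node BUWX: BX={A,C} ∩ UW={A,C} → {A,C} (+0)
site 1, node BX: B={C} ∪ X={T} → {C,T} (+1)
site 1, node UW: U={G} ∪ W={A} → {A,G} (+1)
site 1, node BUWX: BX={C,T} ∪ UW={A,G} → {A,C,G,T} (+1)
site 2, node BX: B={C} ∪ X={G} → {C,G} (+1)
site 2, node UW: U={G} ∪ W={A} → {A,G} (+1)
site 2, node BUWX: BX={C,G} ∩ UW={A,G} → {G} (+0)
site 3, node BX: B={G} ∩ X={G} → {G} (+0)
site 3, node UW: U={A} ∩ W={A} → {A} (+0)
site 3, node BUWX: BX={G} ∪ UW={A} → {A,G} (+1)
site 4, node BX: B={G} ∩ X={G} → {G} (+0)
site 4, node UW: U={T} ∩ W={T} → {T} (+0)
site 4, node BUWX: BX={G} ∪ UW={T} → {G,T} (+1)
site 5, node BX: B={G} ∩ X={G} → {G} (+0)
site 5, node UW: U={C} ∩ W={C} → {C} (+0)
site 5, node BUWX: BX={G} ∪ UW={C} → {C,G} (+1)
per-site changes: [2, 3, 2, 1, 1, 1]; total = 10

3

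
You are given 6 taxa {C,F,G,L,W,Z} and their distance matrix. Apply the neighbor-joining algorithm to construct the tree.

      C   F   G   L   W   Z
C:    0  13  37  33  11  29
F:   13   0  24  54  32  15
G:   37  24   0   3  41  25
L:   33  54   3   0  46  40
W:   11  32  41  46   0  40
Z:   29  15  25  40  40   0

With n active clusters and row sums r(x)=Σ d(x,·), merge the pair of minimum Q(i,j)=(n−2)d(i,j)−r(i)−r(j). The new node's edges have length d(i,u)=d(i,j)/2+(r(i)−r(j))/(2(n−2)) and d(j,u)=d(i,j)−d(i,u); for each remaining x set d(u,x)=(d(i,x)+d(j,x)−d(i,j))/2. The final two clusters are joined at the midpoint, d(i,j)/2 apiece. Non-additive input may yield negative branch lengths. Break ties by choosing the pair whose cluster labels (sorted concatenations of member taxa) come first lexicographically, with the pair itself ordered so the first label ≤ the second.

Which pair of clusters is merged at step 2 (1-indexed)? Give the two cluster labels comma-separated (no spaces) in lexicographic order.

iteration 1: select G,L (d=3, Q=-294); attach at lengths (-17/4, 29/4); label the merged cluster GL
  updated: d(C,GL)=67/2, d(F,GL)=75/2, d(GL,W)=42, d(GL,Z)=31
iteration 2: select C,W (d=11, Q=-357/2); attach at lengths (-11/12, 143/12); label the merged cluster CW
  updated: d(CW,F)=17, d(CW,GL)=129/4, d(CW,Z)=29
iteration 3: select CW,GL (d=129/4, Q=-229/2); attach at lengths (21/2, 87/4); label the merged cluster CGLW
  updated: d(CGLW,F)=89/8, d(CGLW,Z)=111/8
iteration 4: select CGLW,F (d=89/8, Q=-40); attach at lengths (5, 49/8); label the merged cluster CFGLW
  updated: d(CFGLW,Z)=71/8
iteration 5: select CFGLW,Z (d=71/8); attach at lengths (71/16, 71/16); label the merged cluster CFGLWZ
final tree: ((((C:-11/12,W:143/12):21/2,(G:-17/4,L:29/4):87/4):5,F:49/8):71/16,Z:71/16)
total length: 265/4

C,W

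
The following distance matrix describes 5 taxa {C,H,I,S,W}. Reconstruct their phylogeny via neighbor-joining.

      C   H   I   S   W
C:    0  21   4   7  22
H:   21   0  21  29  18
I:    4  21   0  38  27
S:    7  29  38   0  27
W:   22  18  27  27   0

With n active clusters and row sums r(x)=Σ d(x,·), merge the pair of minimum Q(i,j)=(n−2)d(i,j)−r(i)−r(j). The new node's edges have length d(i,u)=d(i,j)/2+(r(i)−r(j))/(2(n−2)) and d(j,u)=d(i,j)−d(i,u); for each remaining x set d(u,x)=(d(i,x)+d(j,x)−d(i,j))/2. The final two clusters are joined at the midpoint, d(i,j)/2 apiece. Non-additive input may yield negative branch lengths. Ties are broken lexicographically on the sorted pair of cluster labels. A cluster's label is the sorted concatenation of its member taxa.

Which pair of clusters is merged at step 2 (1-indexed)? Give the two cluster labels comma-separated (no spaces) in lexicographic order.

CS,I

1. join C+S (d=7, Q=-134) ⇒ CS; edges |C|=-13/3, |S|=34/3
  updated: d(CS,H)=43/2, d(CS,I)=35/2, d(CS,W)=21
2. join CS+I (d=35/2, Q=-181/2) ⇒ CIS; edges |CS|=59/8, |I|=81/8
  updated: d(CIS,H)=25/2, d(CIS,W)=61/4
3. join CIS+H (d=25/2, Q=-183/4) ⇒ CHIS; edges |CIS|=39/8, |H|=61/8
  updated: d(CHIS,W)=83/8
4. join CHIS+W (d=83/8) ⇒ CHISW; edges |CHIS|=83/16, |W|=83/16
final tree: ((((C:-13/3,S:34/3):59/8,I:81/8):39/8,H:61/8):83/16,W:83/16)
total length: 379/8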